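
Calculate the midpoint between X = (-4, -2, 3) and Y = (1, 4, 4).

M = ((x₁+x₂)/2, (y₁+y₂)/2, (z₁+z₂)/2)
  = ((-4 + 1)/2, (-2 + 4)/2, (3 + 4)/2)
  = (-3/2, 2/2, 7/2)
  = (-1.5, 1, 3.5)

(-1.5, 1, 3.5)


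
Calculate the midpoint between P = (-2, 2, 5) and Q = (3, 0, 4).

M = ((x₁+x₂)/2, (y₁+y₂)/2, (z₁+z₂)/2)
  = ((-2 + 3)/2, (2 + 0)/2, (5 + 4)/2)
  = (1/2, 2/2, 9/2)
  = (0.5, 1, 4.5)

(0.5, 1, 4.5)


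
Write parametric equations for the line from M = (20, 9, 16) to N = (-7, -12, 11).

Direction vector d = N - M = (-7 - 20, -12 - 9, 11 - 16) = (-27, -21, -5)
Parametric form r = M + t·d:
x = 20 - 27t, y = 9 - 21t, z = 16 - 5t

x = 20 - 27t, y = 9 - 21t, z = 16 - 5t


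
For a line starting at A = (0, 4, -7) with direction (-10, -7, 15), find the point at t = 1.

P(t) = A + t·d
  = (0 + (-10)·1, 4 + (-7)·1, -7 + 15·1)
  = (0 - 10, 4 - 7, -7 + 15)
  = (-10, -3, 8)

(-10, -3, 8)


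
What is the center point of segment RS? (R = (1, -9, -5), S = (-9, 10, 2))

M = ((x₁+x₂)/2, (y₁+y₂)/2, (z₁+z₂)/2)
  = ((1 - 9)/2, (-9 + 10)/2, (-5 + 2)/2)
  = (-8/2, 1/2, -3/2)
  = (-4, 0.5, -1.5)

(-4, 0.5, -1.5)


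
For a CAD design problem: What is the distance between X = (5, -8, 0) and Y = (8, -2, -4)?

d = √[(x₂-x₁)² + (y₂-y₁)² + (z₂-z₁)²]
  = √[3² + 6² + (-4)²]
  = √[9 + 36 + 16]
  = √61
  ≈ 7.81

7.81


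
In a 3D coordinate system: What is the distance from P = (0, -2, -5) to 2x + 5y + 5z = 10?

distance = |a·x₀ + b·y₀ + c·z₀ - d| / √(a² + b² + c²)
  = |2·0 + 5·(-2) + 5·(-5) - 10| / √(2² + 5² + 5²)
  = |0 - 10 - 25 - 10| / √(4 + 25 + 25)
  = |-45| / √54
  = 45 / 7.348
  ≈ 6.124

6.124


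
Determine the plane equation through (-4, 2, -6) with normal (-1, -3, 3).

The plane through P with normal n = (a, b, c) satisfies n·(r - P) = 0,
i.e. ax + by + cz = a·x₀ + b·y₀ + c·z₀.
d = (-1)·(-4) + (-3)·2 + 3·(-6)
  = 4 - 6 - 18
  = -20
Equation: -x - 3y + 3z = -20

-x - 3y + 3z = -20


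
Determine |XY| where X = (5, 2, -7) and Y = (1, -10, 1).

d = √[(x₂-x₁)² + (y₂-y₁)² + (z₂-z₁)²]
  = √[(-4)² + (-12)² + 8²]
  = √[16 + 144 + 64]
  = √224
  ≈ 14.97

14.97


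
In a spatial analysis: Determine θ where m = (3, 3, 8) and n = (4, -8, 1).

m·n = 3·4 + 3·(-8) + 8·1 = 12 - 24 + 8 = -4
|m| = √(3² + 3² + 8²) = √82 ≈ 9.055
|n| = √(4² + (-8)² + 1²) = √81 ≈ 9
cos θ = (m·n)/(|m||n|) = -4/(9.055·9) ≈ -0.04908
θ = arccos(-0.04908) ≈ 92.81°

92.81°


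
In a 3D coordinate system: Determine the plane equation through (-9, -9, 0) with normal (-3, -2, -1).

The plane through P with normal n = (a, b, c) satisfies n·(r - P) = 0,
i.e. ax + by + cz = a·x₀ + b·y₀ + c·z₀.
d = (-3)·(-9) + (-2)·(-9) + (-1)·0
  = 27 + 18 + 0
  = 45
Equation: -3x - 2y - z = 45

-3x - 2y - z = 45


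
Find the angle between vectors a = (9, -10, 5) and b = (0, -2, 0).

a·b = 9·0 + (-10)·(-2) + 5·0 = 0 + 20 + 0 = 20
|a| = √(9² + (-10)² + 5²) = √206 ≈ 14.35
|b| = √(0² + (-2)² + 0²) = √4 ≈ 2
cos θ = (a·b)/(|a||b|) = 20/(14.35·2) ≈ 0.6967
θ = arccos(0.6967) ≈ 45.83°

45.83°


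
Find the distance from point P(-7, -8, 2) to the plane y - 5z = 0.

distance = |a·x₀ + b·y₀ + c·z₀ - d| / √(a² + b² + c²)
  = |0·(-7) + 1·(-8) + (-5)·2 - 0| / √(0² + 1² + (-5)²)
  = |0 - 8 - 10 + 0| / √(0 + 1 + 25)
  = |-18| / √26
  = 18 / 5.099
  ≈ 3.53

3.53


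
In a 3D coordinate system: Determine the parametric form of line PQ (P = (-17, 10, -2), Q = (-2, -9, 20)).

Direction vector d = Q - P = (-2 + 17, -9 - 10, 20 + 2) = (15, -19, 22)
Parametric form r = P + t·d:
x = -17 + 15t, y = 10 - 19t, z = -2 + 22t

x = -17 + 15t, y = 10 - 19t, z = -2 + 22t


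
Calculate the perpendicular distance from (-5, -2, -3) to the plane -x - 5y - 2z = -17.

distance = |a·x₀ + b·y₀ + c·z₀ - d| / √(a² + b² + c²)
  = |(-1)·(-5) + (-5)·(-2) + (-2)·(-3) - (-17)| / √((-1)² + (-5)² + (-2)²)
  = |5 + 10 + 6 + 17| / √(1 + 25 + 4)
  = |38| / √30
  = 38 / 5.477
  ≈ 6.938

6.938


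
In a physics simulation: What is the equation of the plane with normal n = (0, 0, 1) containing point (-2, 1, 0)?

The plane through P with normal n = (a, b, c) satisfies n·(r - P) = 0,
i.e. ax + by + cz = a·x₀ + b·y₀ + c·z₀.
d = 0·(-2) + 0·1 + 1·0
  = 0 + 0 + 0
  = 0
Equation: z = 0

z = 0


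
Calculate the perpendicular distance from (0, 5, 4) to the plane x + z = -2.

distance = |a·x₀ + b·y₀ + c·z₀ - d| / √(a² + b² + c²)
  = |1·0 + 0·5 + 1·4 - (-2)| / √(1² + 0² + 1²)
  = |0 + 0 + 4 + 2| / √(1 + 0 + 1)
  = |6| / √2
  = 6 / 1.414
  ≈ 4.243

4.243


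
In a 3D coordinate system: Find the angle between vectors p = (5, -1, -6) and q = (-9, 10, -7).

p·q = 5·(-9) + (-1)·10 + (-6)·(-7) = -45 - 10 + 42 = -13
|p| = √(5² + (-1)² + (-6)²) = √62 ≈ 7.874
|q| = √((-9)² + 10² + (-7)²) = √230 ≈ 15.17
cos θ = (p·q)/(|p||q|) = -13/(7.874·15.17) ≈ -0.1089
θ = arccos(-0.1089) ≈ 96.25°

96.25°


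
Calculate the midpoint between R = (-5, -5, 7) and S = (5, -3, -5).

M = ((x₁+x₂)/2, (y₁+y₂)/2, (z₁+z₂)/2)
  = ((-5 + 5)/2, (-5 - 3)/2, (7 - 5)/2)
  = (0/2, -8/2, 2/2)
  = (0, -4, 1)

(0, -4, 1)


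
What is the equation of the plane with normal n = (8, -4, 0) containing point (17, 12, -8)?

The plane through P with normal n = (a, b, c) satisfies n·(r - P) = 0,
i.e. ax + by + cz = a·x₀ + b·y₀ + c·z₀.
d = 8·17 + (-4)·12 + 0·(-8)
  = 136 - 48 + 0
  = 88
Equation: 8x - 4y = 88

8x - 4y = 88


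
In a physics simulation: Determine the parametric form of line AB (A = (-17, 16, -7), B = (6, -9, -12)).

Direction vector d = B - A = (6 + 17, -9 - 16, -12 + 7) = (23, -25, -5)
Parametric form r = A + t·d:
x = -17 + 23t, y = 16 - 25t, z = -7 - 5t

x = -17 + 23t, y = 16 - 25t, z = -7 - 5t


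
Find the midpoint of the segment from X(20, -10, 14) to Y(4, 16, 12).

M = ((x₁+x₂)/2, (y₁+y₂)/2, (z₁+z₂)/2)
  = ((20 + 4)/2, (-10 + 16)/2, (14 + 12)/2)
  = (24/2, 6/2, 26/2)
  = (12, 3, 13)

(12, 3, 13)


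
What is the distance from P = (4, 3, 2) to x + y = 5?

distance = |a·x₀ + b·y₀ + c·z₀ - d| / √(a² + b² + c²)
  = |1·4 + 1·3 + 0·2 - 5| / √(1² + 1² + 0²)
  = |4 + 3 + 0 - 5| / √(1 + 1 + 0)
  = |2| / √2
  = 2 / 1.414
  ≈ 1.414

1.414


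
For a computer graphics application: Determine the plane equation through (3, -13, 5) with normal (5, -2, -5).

The plane through P with normal n = (a, b, c) satisfies n·(r - P) = 0,
i.e. ax + by + cz = a·x₀ + b·y₀ + c·z₀.
d = 5·3 + (-2)·(-13) + (-5)·5
  = 15 + 26 - 25
  = 16
Equation: 5x - 2y - 5z = 16

5x - 2y - 5z = 16


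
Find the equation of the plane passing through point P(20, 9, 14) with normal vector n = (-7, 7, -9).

The plane through P with normal n = (a, b, c) satisfies n·(r - P) = 0,
i.e. ax + by + cz = a·x₀ + b·y₀ + c·z₀.
d = (-7)·20 + 7·9 + (-9)·14
  = -140 + 63 - 126
  = -203
Equation: -7x + 7y - 9z = -203

-7x + 7y - 9z = -203


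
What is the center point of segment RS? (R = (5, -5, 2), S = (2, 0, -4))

M = ((x₁+x₂)/2, (y₁+y₂)/2, (z₁+z₂)/2)
  = ((5 + 2)/2, (-5 + 0)/2, (2 - 4)/2)
  = (7/2, -5/2, -2/2)
  = (3.5, -2.5, -1)

(3.5, -2.5, -1)


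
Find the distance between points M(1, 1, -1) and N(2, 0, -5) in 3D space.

d = √[(x₂-x₁)² + (y₂-y₁)² + (z₂-z₁)²]
  = √[1² + (-1)² + (-4)²]
  = √[1 + 1 + 16]
  = √18
  ≈ 4.243

4.243


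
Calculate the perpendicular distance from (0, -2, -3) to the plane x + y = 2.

distance = |a·x₀ + b·y₀ + c·z₀ - d| / √(a² + b² + c²)
  = |1·0 + 1·(-2) + 0·(-3) - 2| / √(1² + 1² + 0²)
  = |0 - 2 + 0 - 2| / √(1 + 1 + 0)
  = |-4| / √2
  = 4 / 1.414
  ≈ 2.828

2.828


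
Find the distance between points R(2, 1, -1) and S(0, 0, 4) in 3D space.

d = √[(x₂-x₁)² + (y₂-y₁)² + (z₂-z₁)²]
  = √[(-2)² + (-1)² + 5²]
  = √[4 + 1 + 25]
  = √30
  ≈ 5.477

5.477


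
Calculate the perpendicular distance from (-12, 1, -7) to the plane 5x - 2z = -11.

distance = |a·x₀ + b·y₀ + c·z₀ - d| / √(a² + b² + c²)
  = |5·(-12) + 0·1 + (-2)·(-7) - (-11)| / √(5² + 0² + (-2)²)
  = |-60 + 0 + 14 + 11| / √(25 + 0 + 4)
  = |-35| / √29
  = 35 / 5.385
  ≈ 6.499

6.499


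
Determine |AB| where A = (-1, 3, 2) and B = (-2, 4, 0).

d = √[(x₂-x₁)² + (y₂-y₁)² + (z₂-z₁)²]
  = √[(-1)² + 1² + (-2)²]
  = √[1 + 1 + 4]
  = √6
  ≈ 2.449

2.449


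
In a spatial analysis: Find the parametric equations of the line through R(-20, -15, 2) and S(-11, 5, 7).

Direction vector d = S - R = (-11 + 20, 5 + 15, 7 - 2) = (9, 20, 5)
Parametric form r = R + t·d:
x = -20 + 9t, y = -15 + 20t, z = 2 + 5t

x = -20 + 9t, y = -15 + 20t, z = 2 + 5t


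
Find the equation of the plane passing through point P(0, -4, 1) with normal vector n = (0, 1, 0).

The plane through P with normal n = (a, b, c) satisfies n·(r - P) = 0,
i.e. ax + by + cz = a·x₀ + b·y₀ + c·z₀.
d = 0·0 + 1·(-4) + 0·1
  = 0 - 4 + 0
  = -4
Equation: y = -4

y = -4


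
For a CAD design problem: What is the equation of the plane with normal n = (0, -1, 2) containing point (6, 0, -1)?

The plane through P with normal n = (a, b, c) satisfies n·(r - P) = 0,
i.e. ax + by + cz = a·x₀ + b·y₀ + c·z₀.
d = 0·6 + (-1)·0 + 2·(-1)
  = 0 + 0 - 2
  = -2
Equation: -y + 2z = -2

-y + 2z = -2


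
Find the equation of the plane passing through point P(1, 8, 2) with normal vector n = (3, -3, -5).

The plane through P with normal n = (a, b, c) satisfies n·(r - P) = 0,
i.e. ax + by + cz = a·x₀ + b·y₀ + c·z₀.
d = 3·1 + (-3)·8 + (-5)·2
  = 3 - 24 - 10
  = -31
Equation: 3x - 3y - 5z = -31

3x - 3y - 5z = -31


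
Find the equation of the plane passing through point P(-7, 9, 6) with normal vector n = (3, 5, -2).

The plane through P with normal n = (a, b, c) satisfies n·(r - P) = 0,
i.e. ax + by + cz = a·x₀ + b·y₀ + c·z₀.
d = 3·(-7) + 5·9 + (-2)·6
  = -21 + 45 - 12
  = 12
Equation: 3x + 5y - 2z = 12

3x + 5y - 2z = 12


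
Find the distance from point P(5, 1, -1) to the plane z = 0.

distance = |a·x₀ + b·y₀ + c·z₀ - d| / √(a² + b² + c²)
  = |0·5 + 0·1 + 1·(-1) - 0| / √(0² + 0² + 1²)
  = |0 + 0 - 1 + 0| / √(0 + 0 + 1)
  = |-1| / √1
  = 1 / 1
  ≈ 1

1


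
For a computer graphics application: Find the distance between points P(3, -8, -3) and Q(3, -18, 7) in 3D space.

d = √[(x₂-x₁)² + (y₂-y₁)² + (z₂-z₁)²]
  = √[0² + (-10)² + 10²]
  = √[0 + 100 + 100]
  = √200
  ≈ 14.14

14.14


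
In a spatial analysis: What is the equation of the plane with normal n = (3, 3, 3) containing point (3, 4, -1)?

The plane through P with normal n = (a, b, c) satisfies n·(r - P) = 0,
i.e. ax + by + cz = a·x₀ + b·y₀ + c·z₀.
d = 3·3 + 3·4 + 3·(-1)
  = 9 + 12 - 3
  = 18
Equation: 3x + 3y + 3z = 18

3x + 3y + 3z = 18


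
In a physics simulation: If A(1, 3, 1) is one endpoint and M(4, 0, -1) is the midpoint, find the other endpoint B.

B = 2M - A
  = (2·4 - 1, 2·0 - 3, 2·(-1) - 1)
  = (8 - 1, 0 - 3, -2 - 1)
  = (7, -3, -3)

(7, -3, -3)


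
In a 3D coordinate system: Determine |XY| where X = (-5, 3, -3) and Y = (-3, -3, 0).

d = √[(x₂-x₁)² + (y₂-y₁)² + (z₂-z₁)²]
  = √[2² + (-6)² + 3²]
  = √[4 + 36 + 9]
  = √49
  ≈ 7

7


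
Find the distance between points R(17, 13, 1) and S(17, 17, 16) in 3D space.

d = √[(x₂-x₁)² + (y₂-y₁)² + (z₂-z₁)²]
  = √[0² + 4² + 15²]
  = √[0 + 16 + 225]
  = √241
  ≈ 15.52

15.52


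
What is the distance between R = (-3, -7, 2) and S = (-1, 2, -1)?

d = √[(x₂-x₁)² + (y₂-y₁)² + (z₂-z₁)²]
  = √[2² + 9² + (-3)²]
  = √[4 + 81 + 9]
  = √94
  ≈ 9.695

9.695


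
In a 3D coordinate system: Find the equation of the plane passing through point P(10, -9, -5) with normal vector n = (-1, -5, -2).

The plane through P with normal n = (a, b, c) satisfies n·(r - P) = 0,
i.e. ax + by + cz = a·x₀ + b·y₀ + c·z₀.
d = (-1)·10 + (-5)·(-9) + (-2)·(-5)
  = -10 + 45 + 10
  = 45
Equation: -x - 5y - 2z = 45

-x - 5y - 2z = 45


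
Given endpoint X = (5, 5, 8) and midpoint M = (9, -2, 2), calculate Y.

Y = 2M - X
  = (2·9 - 5, 2·(-2) - 5, 2·2 - 8)
  = (18 - 5, -4 - 5, 4 - 8)
  = (13, -9, -4)

(13, -9, -4)


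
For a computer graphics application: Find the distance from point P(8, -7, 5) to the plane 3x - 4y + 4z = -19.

distance = |a·x₀ + b·y₀ + c·z₀ - d| / √(a² + b² + c²)
  = |3·8 + (-4)·(-7) + 4·5 - (-19)| / √(3² + (-4)² + 4²)
  = |24 + 28 + 20 + 19| / √(9 + 16 + 16)
  = |91| / √41
  = 91 / 6.403
  ≈ 14.21

14.21


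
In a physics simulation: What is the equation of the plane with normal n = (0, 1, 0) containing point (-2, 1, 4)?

The plane through P with normal n = (a, b, c) satisfies n·(r - P) = 0,
i.e. ax + by + cz = a·x₀ + b·y₀ + c·z₀.
d = 0·(-2) + 1·1 + 0·4
  = 0 + 1 + 0
  = 1
Equation: y = 1

y = 1


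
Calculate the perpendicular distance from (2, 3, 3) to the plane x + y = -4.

distance = |a·x₀ + b·y₀ + c·z₀ - d| / √(a² + b² + c²)
  = |1·2 + 1·3 + 0·3 - (-4)| / √(1² + 1² + 0²)
  = |2 + 3 + 0 + 4| / √(1 + 1 + 0)
  = |9| / √2
  = 9 / 1.414
  ≈ 6.364

6.364


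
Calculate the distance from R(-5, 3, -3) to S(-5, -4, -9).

d = √[(x₂-x₁)² + (y₂-y₁)² + (z₂-z₁)²]
  = √[0² + (-7)² + (-6)²]
  = √[0 + 49 + 36]
  = √85
  ≈ 9.22

9.22


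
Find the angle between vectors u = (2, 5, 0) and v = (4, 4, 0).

u·v = 2·4 + 5·4 + 0·0 = 8 + 20 + 0 = 28
|u| = √(2² + 5² + 0²) = √29 ≈ 5.385
|v| = √(4² + 4² + 0²) = √32 ≈ 5.657
cos θ = (u·v)/(|u||v|) = 28/(5.385·5.657) ≈ 0.9191
θ = arccos(0.9191) ≈ 23.2°

23.2°


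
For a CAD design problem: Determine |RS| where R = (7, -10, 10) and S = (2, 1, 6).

d = √[(x₂-x₁)² + (y₂-y₁)² + (z₂-z₁)²]
  = √[(-5)² + 11² + (-4)²]
  = √[25 + 121 + 16]
  = √162
  ≈ 12.73

12.73


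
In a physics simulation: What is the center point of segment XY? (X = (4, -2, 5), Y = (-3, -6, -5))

M = ((x₁+x₂)/2, (y₁+y₂)/2, (z₁+z₂)/2)
  = ((4 - 3)/2, (-2 - 6)/2, (5 - 5)/2)
  = (1/2, -8/2, 0/2)
  = (0.5, -4, 0)

(0.5, -4, 0)


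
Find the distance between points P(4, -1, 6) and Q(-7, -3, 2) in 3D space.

d = √[(x₂-x₁)² + (y₂-y₁)² + (z₂-z₁)²]
  = √[(-11)² + (-2)² + (-4)²]
  = √[121 + 4 + 16]
  = √141
  ≈ 11.87

11.87


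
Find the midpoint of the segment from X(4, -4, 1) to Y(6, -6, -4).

M = ((x₁+x₂)/2, (y₁+y₂)/2, (z₁+z₂)/2)
  = ((4 + 6)/2, (-4 - 6)/2, (1 - 4)/2)
  = (10/2, -10/2, -3/2)
  = (5, -5, -1.5)

(5, -5, -1.5)


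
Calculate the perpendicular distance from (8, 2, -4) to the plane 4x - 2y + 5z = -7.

distance = |a·x₀ + b·y₀ + c·z₀ - d| / √(a² + b² + c²)
  = |4·8 + (-2)·2 + 5·(-4) - (-7)| / √(4² + (-2)² + 5²)
  = |32 - 4 - 20 + 7| / √(16 + 4 + 25)
  = |15| / √45
  = 15 / 6.708
  ≈ 2.236

2.236


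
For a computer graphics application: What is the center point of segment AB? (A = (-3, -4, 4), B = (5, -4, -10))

M = ((x₁+x₂)/2, (y₁+y₂)/2, (z₁+z₂)/2)
  = ((-3 + 5)/2, (-4 - 4)/2, (4 - 10)/2)
  = (2/2, -8/2, -6/2)
  = (1, -4, -3)

(1, -4, -3)


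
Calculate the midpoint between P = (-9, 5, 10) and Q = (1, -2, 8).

M = ((x₁+x₂)/2, (y₁+y₂)/2, (z₁+z₂)/2)
  = ((-9 + 1)/2, (5 - 2)/2, (10 + 8)/2)
  = (-8/2, 3/2, 18/2)
  = (-4, 1.5, 9)

(-4, 1.5, 9)


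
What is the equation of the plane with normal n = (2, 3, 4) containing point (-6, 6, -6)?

The plane through P with normal n = (a, b, c) satisfies n·(r - P) = 0,
i.e. ax + by + cz = a·x₀ + b·y₀ + c·z₀.
d = 2·(-6) + 3·6 + 4·(-6)
  = -12 + 18 - 24
  = -18
Equation: 2x + 3y + 4z = -18

2x + 3y + 4z = -18


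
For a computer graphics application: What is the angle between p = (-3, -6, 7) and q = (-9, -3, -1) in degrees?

p·q = (-3)·(-9) + (-6)·(-3) + 7·(-1) = 27 + 18 - 7 = 38
|p| = √((-3)² + (-6)² + 7²) = √94 ≈ 9.695
|q| = √((-9)² + (-3)² + (-1)²) = √91 ≈ 9.539
cos θ = (p·q)/(|p||q|) = 38/(9.695·9.539) ≈ 0.4109
θ = arccos(0.4109) ≈ 65.74°

65.74°


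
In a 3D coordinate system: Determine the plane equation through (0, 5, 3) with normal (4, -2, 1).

The plane through P with normal n = (a, b, c) satisfies n·(r - P) = 0,
i.e. ax + by + cz = a·x₀ + b·y₀ + c·z₀.
d = 4·0 + (-2)·5 + 1·3
  = 0 - 10 + 3
  = -7
Equation: 4x - 2y + z = -7

4x - 2y + z = -7


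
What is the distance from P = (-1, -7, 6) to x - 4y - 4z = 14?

distance = |a·x₀ + b·y₀ + c·z₀ - d| / √(a² + b² + c²)
  = |1·(-1) + (-4)·(-7) + (-4)·6 - 14| / √(1² + (-4)² + (-4)²)
  = |-1 + 28 - 24 - 14| / √(1 + 16 + 16)
  = |-11| / √33
  = 11 / 5.745
  ≈ 1.915

1.915


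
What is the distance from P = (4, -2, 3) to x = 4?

distance = |a·x₀ + b·y₀ + c·z₀ - d| / √(a² + b² + c²)
  = |1·4 + 0·(-2) + 0·3 - 4| / √(1² + 0² + 0²)
  = |4 + 0 + 0 - 4| / √(1 + 0 + 0)
  = |0| / √1
  = 0 / 1
  ≈ 0

0


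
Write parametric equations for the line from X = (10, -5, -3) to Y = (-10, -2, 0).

Direction vector d = Y - X = (-10 - 10, -2 + 5, 0 + 3) = (-20, 3, 3)
Parametric form r = X + t·d:
x = 10 - 20t, y = -5 + 3t, z = -3 + 3t

x = 10 - 20t, y = -5 + 3t, z = -3 + 3t


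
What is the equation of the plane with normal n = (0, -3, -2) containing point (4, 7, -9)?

The plane through P with normal n = (a, b, c) satisfies n·(r - P) = 0,
i.e. ax + by + cz = a·x₀ + b·y₀ + c·z₀.
d = 0·4 + (-3)·7 + (-2)·(-9)
  = 0 - 21 + 18
  = -3
Equation: -3y - 2z = -3

-3y - 2z = -3


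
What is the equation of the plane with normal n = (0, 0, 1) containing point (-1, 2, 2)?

The plane through P with normal n = (a, b, c) satisfies n·(r - P) = 0,
i.e. ax + by + cz = a·x₀ + b·y₀ + c·z₀.
d = 0·(-1) + 0·2 + 1·2
  = 0 + 0 + 2
  = 2
Equation: z = 2

z = 2


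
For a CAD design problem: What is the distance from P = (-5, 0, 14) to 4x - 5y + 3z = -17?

distance = |a·x₀ + b·y₀ + c·z₀ - d| / √(a² + b² + c²)
  = |4·(-5) + (-5)·0 + 3·14 - (-17)| / √(4² + (-5)² + 3²)
  = |-20 + 0 + 42 + 17| / √(16 + 25 + 9)
  = |39| / √50
  = 39 / 7.071
  ≈ 5.515

5.515


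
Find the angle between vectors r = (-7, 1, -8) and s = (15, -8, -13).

r·s = (-7)·15 + 1·(-8) + (-8)·(-13) = -105 - 8 + 104 = -9
|r| = √((-7)² + 1² + (-8)²) = √114 ≈ 10.68
|s| = √(15² + (-8)² + (-13)²) = √458 ≈ 21.4
cos θ = (r·s)/(|r||s|) = -9/(10.68·21.4) ≈ -0.03939
θ = arccos(-0.03939) ≈ 92.26°

92.26°


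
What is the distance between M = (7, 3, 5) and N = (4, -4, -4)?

d = √[(x₂-x₁)² + (y₂-y₁)² + (z₂-z₁)²]
  = √[(-3)² + (-7)² + (-9)²]
  = √[9 + 49 + 81]
  = √139
  ≈ 11.79

11.79


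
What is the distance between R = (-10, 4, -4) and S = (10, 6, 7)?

d = √[(x₂-x₁)² + (y₂-y₁)² + (z₂-z₁)²]
  = √[20² + 2² + 11²]
  = √[400 + 4 + 121]
  = √525
  ≈ 22.91

22.91


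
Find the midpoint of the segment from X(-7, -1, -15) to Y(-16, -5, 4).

M = ((x₁+x₂)/2, (y₁+y₂)/2, (z₁+z₂)/2)
  = ((-7 - 16)/2, (-1 - 5)/2, (-15 + 4)/2)
  = (-23/2, -6/2, -11/2)
  = (-11.5, -3, -5.5)

(-11.5, -3, -5.5)


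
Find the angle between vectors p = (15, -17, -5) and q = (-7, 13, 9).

p·q = 15·(-7) + (-17)·13 + (-5)·9 = -105 - 221 - 45 = -371
|p| = √(15² + (-17)² + (-5)²) = √539 ≈ 23.22
|q| = √((-7)² + 13² + 9²) = √299 ≈ 17.29
cos θ = (p·q)/(|p||q|) = -371/(23.22·17.29) ≈ -0.9242
θ = arccos(-0.9242) ≈ 157.5°

157.5°


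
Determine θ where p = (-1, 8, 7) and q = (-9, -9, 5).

p·q = (-1)·(-9) + 8·(-9) + 7·5 = 9 - 72 + 35 = -28
|p| = √((-1)² + 8² + 7²) = √114 ≈ 10.68
|q| = √((-9)² + (-9)² + 5²) = √187 ≈ 13.67
cos θ = (p·q)/(|p||q|) = -28/(10.68·13.67) ≈ -0.1918
θ = arccos(-0.1918) ≈ 101.1°

101.1°


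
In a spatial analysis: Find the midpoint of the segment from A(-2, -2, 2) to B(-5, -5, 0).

M = ((x₁+x₂)/2, (y₁+y₂)/2, (z₁+z₂)/2)
  = ((-2 - 5)/2, (-2 - 5)/2, (2 + 0)/2)
  = (-7/2, -7/2, 2/2)
  = (-3.5, -3.5, 1)

(-3.5, -3.5, 1)


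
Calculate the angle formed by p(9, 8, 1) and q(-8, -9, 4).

p·q = 9·(-8) + 8·(-9) + 1·4 = -72 - 72 + 4 = -140
|p| = √(9² + 8² + 1²) = √146 ≈ 12.08
|q| = √((-8)² + (-9)² + 4²) = √161 ≈ 12.69
cos θ = (p·q)/(|p||q|) = -140/(12.08·12.69) ≈ -0.9131
θ = arccos(-0.9131) ≈ 155.9°

155.9°


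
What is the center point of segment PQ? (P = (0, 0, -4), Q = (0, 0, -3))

M = ((x₁+x₂)/2, (y₁+y₂)/2, (z₁+z₂)/2)
  = ((0 + 0)/2, (0 + 0)/2, (-4 - 3)/2)
  = (0/2, 0/2, -7/2)
  = (0, 0, -3.5)

(0, 0, -3.5)


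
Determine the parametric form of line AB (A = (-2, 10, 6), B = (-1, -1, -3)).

Direction vector d = B - A = (-1 + 2, -1 - 10, -3 - 6) = (1, -11, -9)
Parametric form r = A + t·d:
x = -2 + t, y = 10 - 11t, z = 6 - 9t

x = -2 + t, y = 10 - 11t, z = 6 - 9t


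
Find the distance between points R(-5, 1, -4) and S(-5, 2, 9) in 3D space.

d = √[(x₂-x₁)² + (y₂-y₁)² + (z₂-z₁)²]
  = √[0² + 1² + 13²]
  = √[0 + 1 + 169]
  = √170
  ≈ 13.04

13.04


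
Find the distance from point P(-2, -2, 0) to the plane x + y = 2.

distance = |a·x₀ + b·y₀ + c·z₀ - d| / √(a² + b² + c²)
  = |1·(-2) + 1·(-2) + 0·0 - 2| / √(1² + 1² + 0²)
  = |-2 - 2 + 0 - 2| / √(1 + 1 + 0)
  = |-6| / √2
  = 6 / 1.414
  ≈ 4.243

4.243


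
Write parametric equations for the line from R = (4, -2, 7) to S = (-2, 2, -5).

Direction vector d = S - R = (-2 - 4, 2 + 2, -5 - 7) = (-6, 4, -12)
Parametric form r = R + t·d:
x = 4 - 6t, y = -2 + 4t, z = 7 - 12t

x = 4 - 6t, y = -2 + 4t, z = 7 - 12t


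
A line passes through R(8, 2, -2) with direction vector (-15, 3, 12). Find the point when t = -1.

P(t) = R + t·d
  = (8 + (-15)·(-1), 2 + 3·(-1), -2 + 12·(-1))
  = (8 + 15, 2 - 3, -2 - 12)
  = (23, -1, -14)

(23, -1, -14)


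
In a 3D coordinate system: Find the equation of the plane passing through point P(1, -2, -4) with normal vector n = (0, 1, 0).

The plane through P with normal n = (a, b, c) satisfies n·(r - P) = 0,
i.e. ax + by + cz = a·x₀ + b·y₀ + c·z₀.
d = 0·1 + 1·(-2) + 0·(-4)
  = 0 - 2 + 0
  = -2
Equation: y = -2

y = -2


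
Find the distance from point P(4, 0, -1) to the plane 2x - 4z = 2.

distance = |a·x₀ + b·y₀ + c·z₀ - d| / √(a² + b² + c²)
  = |2·4 + 0·0 + (-4)·(-1) - 2| / √(2² + 0² + (-4)²)
  = |8 + 0 + 4 - 2| / √(4 + 0 + 16)
  = |10| / √20
  = 10 / 4.472
  ≈ 2.236

2.236


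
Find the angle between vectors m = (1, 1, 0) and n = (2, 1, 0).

m·n = 1·2 + 1·1 + 0·0 = 2 + 1 + 0 = 3
|m| = √(1² + 1² + 0²) = √2 ≈ 1.414
|n| = √(2² + 1² + 0²) = √5 ≈ 2.236
cos θ = (m·n)/(|m||n|) = 3/(1.414·2.236) ≈ 0.9487
θ = arccos(0.9487) ≈ 18.43°

18.43°


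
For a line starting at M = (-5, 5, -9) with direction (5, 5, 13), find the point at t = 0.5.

P(t) = M + t·d
  = (-5 + 5·0.5, 5 + 5·0.5, -9 + 13·0.5)
  = (-5 + 2.5, 5 + 2.5, -9 + 6.5)
  = (-2.5, 7.5, -2.5)

(-2.5, 7.5, -2.5)


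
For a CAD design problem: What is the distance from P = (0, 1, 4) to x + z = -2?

distance = |a·x₀ + b·y₀ + c·z₀ - d| / √(a² + b² + c²)
  = |1·0 + 0·1 + 1·4 - (-2)| / √(1² + 0² + 1²)
  = |0 + 0 + 4 + 2| / √(1 + 0 + 1)
  = |6| / √2
  = 6 / 1.414
  ≈ 4.243

4.243


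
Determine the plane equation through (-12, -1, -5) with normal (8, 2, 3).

The plane through P with normal n = (a, b, c) satisfies n·(r - P) = 0,
i.e. ax + by + cz = a·x₀ + b·y₀ + c·z₀.
d = 8·(-12) + 2·(-1) + 3·(-5)
  = -96 - 2 - 15
  = -113
Equation: 8x + 2y + 3z = -113

8x + 2y + 3z = -113


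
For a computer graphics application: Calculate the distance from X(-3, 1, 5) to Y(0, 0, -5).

d = √[(x₂-x₁)² + (y₂-y₁)² + (z₂-z₁)²]
  = √[3² + (-1)² + (-10)²]
  = √[9 + 1 + 100]
  = √110
  ≈ 10.49

10.49


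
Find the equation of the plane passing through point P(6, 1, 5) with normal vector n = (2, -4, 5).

The plane through P with normal n = (a, b, c) satisfies n·(r - P) = 0,
i.e. ax + by + cz = a·x₀ + b·y₀ + c·z₀.
d = 2·6 + (-4)·1 + 5·5
  = 12 - 4 + 25
  = 33
Equation: 2x - 4y + 5z = 33

2x - 4y + 5z = 33


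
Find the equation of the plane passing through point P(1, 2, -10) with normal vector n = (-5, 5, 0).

The plane through P with normal n = (a, b, c) satisfies n·(r - P) = 0,
i.e. ax + by + cz = a·x₀ + b·y₀ + c·z₀.
d = (-5)·1 + 5·2 + 0·(-10)
  = -5 + 10 + 0
  = 5
Equation: -5x + 5y = 5

-5x + 5y = 5


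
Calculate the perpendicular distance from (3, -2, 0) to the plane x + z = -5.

distance = |a·x₀ + b·y₀ + c·z₀ - d| / √(a² + b² + c²)
  = |1·3 + 0·(-2) + 1·0 - (-5)| / √(1² + 0² + 1²)
  = |3 + 0 + 0 + 5| / √(1 + 0 + 1)
  = |8| / √2
  = 8 / 1.414
  ≈ 5.657

5.657


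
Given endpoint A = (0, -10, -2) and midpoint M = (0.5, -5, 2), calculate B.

B = 2M - A
  = (2·0.5 - 0, 2·(-5) - (-10), 2·2 - (-2))
  = (1 + 0, -10 + 10, 4 + 2)
  = (1, 0, 6)

(1, 0, 6)


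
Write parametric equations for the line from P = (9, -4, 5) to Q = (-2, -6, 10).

Direction vector d = Q - P = (-2 - 9, -6 + 4, 10 - 5) = (-11, -2, 5)
Parametric form r = P + t·d:
x = 9 - 11t, y = -4 - 2t, z = 5 + 5t

x = 9 - 11t, y = -4 - 2t, z = 5 + 5t


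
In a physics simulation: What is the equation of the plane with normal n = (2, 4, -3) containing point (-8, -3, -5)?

The plane through P with normal n = (a, b, c) satisfies n·(r - P) = 0,
i.e. ax + by + cz = a·x₀ + b·y₀ + c·z₀.
d = 2·(-8) + 4·(-3) + (-3)·(-5)
  = -16 - 12 + 15
  = -13
Equation: 2x + 4y - 3z = -13

2x + 4y - 3z = -13


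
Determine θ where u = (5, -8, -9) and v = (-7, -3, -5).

u·v = 5·(-7) + (-8)·(-3) + (-9)·(-5) = -35 + 24 + 45 = 34
|u| = √(5² + (-8)² + (-9)²) = √170 ≈ 13.04
|v| = √((-7)² + (-3)² + (-5)²) = √83 ≈ 9.11
cos θ = (u·v)/(|u||v|) = 34/(13.04·9.11) ≈ 0.2862
θ = arccos(0.2862) ≈ 73.37°

73.37°


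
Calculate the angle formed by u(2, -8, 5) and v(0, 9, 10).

u·v = 2·0 + (-8)·9 + 5·10 = 0 - 72 + 50 = -22
|u| = √(2² + (-8)² + 5²) = √93 ≈ 9.644
|v| = √(0² + 9² + 10²) = √181 ≈ 13.45
cos θ = (u·v)/(|u||v|) = -22/(9.644·13.45) ≈ -0.1696
θ = arccos(-0.1696) ≈ 99.76°

99.76°


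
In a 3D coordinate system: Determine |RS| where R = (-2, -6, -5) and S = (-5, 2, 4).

d = √[(x₂-x₁)² + (y₂-y₁)² + (z₂-z₁)²]
  = √[(-3)² + 8² + 9²]
  = √[9 + 64 + 81]
  = √154
  ≈ 12.41

12.41


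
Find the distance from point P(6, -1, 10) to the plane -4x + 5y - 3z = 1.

distance = |a·x₀ + b·y₀ + c·z₀ - d| / √(a² + b² + c²)
  = |(-4)·6 + 5·(-1) + (-3)·10 - 1| / √((-4)² + 5² + (-3)²)
  = |-24 - 5 - 30 - 1| / √(16 + 25 + 9)
  = |-60| / √50
  = 60 / 7.071
  ≈ 8.485

8.485


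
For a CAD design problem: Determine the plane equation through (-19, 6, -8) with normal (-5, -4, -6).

The plane through P with normal n = (a, b, c) satisfies n·(r - P) = 0,
i.e. ax + by + cz = a·x₀ + b·y₀ + c·z₀.
d = (-5)·(-19) + (-4)·6 + (-6)·(-8)
  = 95 - 24 + 48
  = 119
Equation: -5x - 4y - 6z = 119

-5x - 4y - 6z = 119


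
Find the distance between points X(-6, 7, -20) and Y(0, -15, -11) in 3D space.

d = √[(x₂-x₁)² + (y₂-y₁)² + (z₂-z₁)²]
  = √[6² + (-22)² + 9²]
  = √[36 + 484 + 81]
  = √601
  ≈ 24.52

24.52


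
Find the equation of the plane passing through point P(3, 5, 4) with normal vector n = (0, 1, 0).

The plane through P with normal n = (a, b, c) satisfies n·(r - P) = 0,
i.e. ax + by + cz = a·x₀ + b·y₀ + c·z₀.
d = 0·3 + 1·5 + 0·4
  = 0 + 5 + 0
  = 5
Equation: y = 5

y = 5


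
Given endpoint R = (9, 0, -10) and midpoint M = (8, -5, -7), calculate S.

S = 2M - R
  = (2·8 - 9, 2·(-5) - 0, 2·(-7) - (-10))
  = (16 - 9, -10 + 0, -14 + 10)
  = (7, -10, -4)

(7, -10, -4)


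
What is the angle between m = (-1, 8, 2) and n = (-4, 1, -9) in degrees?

m·n = (-1)·(-4) + 8·1 + 2·(-9) = 4 + 8 - 18 = -6
|m| = √((-1)² + 8² + 2²) = √69 ≈ 8.307
|n| = √((-4)² + 1² + (-9)²) = √98 ≈ 9.899
cos θ = (m·n)/(|m||n|) = -6/(8.307·9.899) ≈ -0.07296
θ = arccos(-0.07296) ≈ 94.18°

94.18°


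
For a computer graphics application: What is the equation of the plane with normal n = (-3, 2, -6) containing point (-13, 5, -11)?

The plane through P with normal n = (a, b, c) satisfies n·(r - P) = 0,
i.e. ax + by + cz = a·x₀ + b·y₀ + c·z₀.
d = (-3)·(-13) + 2·5 + (-6)·(-11)
  = 39 + 10 + 66
  = 115
Equation: -3x + 2y - 6z = 115

-3x + 2y - 6z = 115


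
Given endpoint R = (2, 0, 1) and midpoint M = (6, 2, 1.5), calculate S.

S = 2M - R
  = (2·6 - 2, 2·2 - 0, 2·1.5 - 1)
  = (12 - 2, 4 + 0, 3 - 1)
  = (10, 4, 2)

(10, 4, 2)


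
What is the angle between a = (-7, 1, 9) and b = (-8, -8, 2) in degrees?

a·b = (-7)·(-8) + 1·(-8) + 9·2 = 56 - 8 + 18 = 66
|a| = √((-7)² + 1² + 9²) = √131 ≈ 11.45
|b| = √((-8)² + (-8)² + 2²) = √132 ≈ 11.49
cos θ = (a·b)/(|a||b|) = 66/(11.45·11.49) ≈ 0.5019
θ = arccos(0.5019) ≈ 59.87°

59.87°


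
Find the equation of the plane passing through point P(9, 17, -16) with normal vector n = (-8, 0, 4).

The plane through P with normal n = (a, b, c) satisfies n·(r - P) = 0,
i.e. ax + by + cz = a·x₀ + b·y₀ + c·z₀.
d = (-8)·9 + 0·17 + 4·(-16)
  = -72 + 0 - 64
  = -136
Equation: -8x + 4z = -136

-8x + 4z = -136


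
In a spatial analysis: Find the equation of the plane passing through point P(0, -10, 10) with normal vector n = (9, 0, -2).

The plane through P with normal n = (a, b, c) satisfies n·(r - P) = 0,
i.e. ax + by + cz = a·x₀ + b·y₀ + c·z₀.
d = 9·0 + 0·(-10) + (-2)·10
  = 0 + 0 - 20
  = -20
Equation: 9x - 2z = -20

9x - 2z = -20


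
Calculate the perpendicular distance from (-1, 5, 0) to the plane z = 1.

distance = |a·x₀ + b·y₀ + c·z₀ - d| / √(a² + b² + c²)
  = |0·(-1) + 0·5 + 1·0 - 1| / √(0² + 0² + 1²)
  = |0 + 0 + 0 - 1| / √(0 + 0 + 1)
  = |-1| / √1
  = 1 / 1
  ≈ 1

1


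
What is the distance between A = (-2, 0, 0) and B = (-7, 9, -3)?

d = √[(x₂-x₁)² + (y₂-y₁)² + (z₂-z₁)²]
  = √[(-5)² + 9² + (-3)²]
  = √[25 + 81 + 9]
  = √115
  ≈ 10.72

10.72


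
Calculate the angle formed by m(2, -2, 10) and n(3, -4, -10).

m·n = 2·3 + (-2)·(-4) + 10·(-10) = 6 + 8 - 100 = -86
|m| = √(2² + (-2)² + 10²) = √108 ≈ 10.39
|n| = √(3² + (-4)² + (-10)²) = √125 ≈ 11.18
cos θ = (m·n)/(|m||n|) = -86/(10.39·11.18) ≈ -0.7402
θ = arccos(-0.7402) ≈ 137.7°

137.7°


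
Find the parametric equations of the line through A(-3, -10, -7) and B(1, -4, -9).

Direction vector d = B - A = (1 + 3, -4 + 10, -9 + 7) = (4, 6, -2)
Parametric form r = A + t·d:
x = -3 + 4t, y = -10 + 6t, z = -7 - 2t

x = -3 + 4t, y = -10 + 6t, z = -7 - 2t


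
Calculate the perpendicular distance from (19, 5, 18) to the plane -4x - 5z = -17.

distance = |a·x₀ + b·y₀ + c·z₀ - d| / √(a² + b² + c²)
  = |(-4)·19 + 0·5 + (-5)·18 - (-17)| / √((-4)² + 0² + (-5)²)
  = |-76 + 0 - 90 + 17| / √(16 + 0 + 25)
  = |-149| / √41
  = 149 / 6.403
  ≈ 23.27

23.27


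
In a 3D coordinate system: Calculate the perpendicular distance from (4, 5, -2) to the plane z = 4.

distance = |a·x₀ + b·y₀ + c·z₀ - d| / √(a² + b² + c²)
  = |0·4 + 0·5 + 1·(-2) - 4| / √(0² + 0² + 1²)
  = |0 + 0 - 2 - 4| / √(0 + 0 + 1)
  = |-6| / √1
  = 6 / 1
  ≈ 6

6


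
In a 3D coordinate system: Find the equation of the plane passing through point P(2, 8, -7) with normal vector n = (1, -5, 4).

The plane through P with normal n = (a, b, c) satisfies n·(r - P) = 0,
i.e. ax + by + cz = a·x₀ + b·y₀ + c·z₀.
d = 1·2 + (-5)·8 + 4·(-7)
  = 2 - 40 - 28
  = -66
Equation: x - 5y + 4z = -66

x - 5y + 4z = -66


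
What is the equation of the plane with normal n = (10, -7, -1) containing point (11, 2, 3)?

The plane through P with normal n = (a, b, c) satisfies n·(r - P) = 0,
i.e. ax + by + cz = a·x₀ + b·y₀ + c·z₀.
d = 10·11 + (-7)·2 + (-1)·3
  = 110 - 14 - 3
  = 93
Equation: 10x - 7y - z = 93

10x - 7y - z = 93


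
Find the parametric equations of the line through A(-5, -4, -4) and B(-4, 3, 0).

Direction vector d = B - A = (-4 + 5, 3 + 4, 0 + 4) = (1, 7, 4)
Parametric form r = A + t·d:
x = -5 + t, y = -4 + 7t, z = -4 + 4t

x = -5 + t, y = -4 + 7t, z = -4 + 4t


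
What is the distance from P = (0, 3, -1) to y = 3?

distance = |a·x₀ + b·y₀ + c·z₀ - d| / √(a² + b² + c²)
  = |0·0 + 1·3 + 0·(-1) - 3| / √(0² + 1² + 0²)
  = |0 + 3 + 0 - 3| / √(0 + 1 + 0)
  = |0| / √1
  = 0 / 1
  ≈ 0

0


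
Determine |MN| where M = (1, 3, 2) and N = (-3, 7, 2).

d = √[(x₂-x₁)² + (y₂-y₁)² + (z₂-z₁)²]
  = √[(-4)² + 4² + 0²]
  = √[16 + 16 + 0]
  = √32
  ≈ 5.657

5.657


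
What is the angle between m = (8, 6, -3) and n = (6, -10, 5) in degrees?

m·n = 8·6 + 6·(-10) + (-3)·5 = 48 - 60 - 15 = -27
|m| = √(8² + 6² + (-3)²) = √109 ≈ 10.44
|n| = √(6² + (-10)² + 5²) = √161 ≈ 12.69
cos θ = (m·n)/(|m||n|) = -27/(10.44·12.69) ≈ -0.2038
θ = arccos(-0.2038) ≈ 101.8°

101.8°


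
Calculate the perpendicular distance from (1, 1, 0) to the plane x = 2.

distance = |a·x₀ + b·y₀ + c·z₀ - d| / √(a² + b² + c²)
  = |1·1 + 0·1 + 0·0 - 2| / √(1² + 0² + 0²)
  = |1 + 0 + 0 - 2| / √(1 + 0 + 0)
  = |-1| / √1
  = 1 / 1
  ≈ 1

1


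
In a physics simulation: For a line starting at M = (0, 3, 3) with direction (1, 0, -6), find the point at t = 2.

P(t) = M + t·d
  = (0 + 1·2, 3 + 0·2, 3 + (-6)·2)
  = (0 + 2, 3 + 0, 3 - 12)
  = (2, 3, -9)

(2, 3, -9)


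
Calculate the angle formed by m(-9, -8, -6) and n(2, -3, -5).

m·n = (-9)·2 + (-8)·(-3) + (-6)·(-5) = -18 + 24 + 30 = 36
|m| = √((-9)² + (-8)² + (-6)²) = √181 ≈ 13.45
|n| = √(2² + (-3)² + (-5)²) = √38 ≈ 6.164
cos θ = (m·n)/(|m||n|) = 36/(13.45·6.164) ≈ 0.4341
θ = arccos(0.4341) ≈ 64.27°

64.27°


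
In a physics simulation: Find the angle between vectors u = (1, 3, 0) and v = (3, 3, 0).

u·v = 1·3 + 3·3 + 0·0 = 3 + 9 + 0 = 12
|u| = √(1² + 3² + 0²) = √10 ≈ 3.162
|v| = √(3² + 3² + 0²) = √18 ≈ 4.243
cos θ = (u·v)/(|u||v|) = 12/(3.162·4.243) ≈ 0.8944
θ = arccos(0.8944) ≈ 26.57°

26.57°


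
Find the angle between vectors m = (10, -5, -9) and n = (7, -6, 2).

m·n = 10·7 + (-5)·(-6) + (-9)·2 = 70 + 30 - 18 = 82
|m| = √(10² + (-5)² + (-9)²) = √206 ≈ 14.35
|n| = √(7² + (-6)² + 2²) = √89 ≈ 9.434
cos θ = (m·n)/(|m||n|) = 82/(14.35·9.434) ≈ 0.6056
θ = arccos(0.6056) ≈ 52.73°

52.73°


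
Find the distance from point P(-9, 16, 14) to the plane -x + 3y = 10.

distance = |a·x₀ + b·y₀ + c·z₀ - d| / √(a² + b² + c²)
  = |(-1)·(-9) + 3·16 + 0·14 - 10| / √((-1)² + 3² + 0²)
  = |9 + 48 + 0 - 10| / √(1 + 9 + 0)
  = |47| / √10
  = 47 / 3.162
  ≈ 14.86

14.86


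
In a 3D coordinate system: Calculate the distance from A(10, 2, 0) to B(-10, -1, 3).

d = √[(x₂-x₁)² + (y₂-y₁)² + (z₂-z₁)²]
  = √[(-20)² + (-3)² + 3²]
  = √[400 + 9 + 9]
  = √418
  ≈ 20.45

20.45


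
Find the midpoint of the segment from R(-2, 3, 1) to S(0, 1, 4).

M = ((x₁+x₂)/2, (y₁+y₂)/2, (z₁+z₂)/2)
  = ((-2 + 0)/2, (3 + 1)/2, (1 + 4)/2)
  = (-2/2, 4/2, 5/2)
  = (-1, 2, 2.5)

(-1, 2, 2.5)


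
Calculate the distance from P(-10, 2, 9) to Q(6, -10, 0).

d = √[(x₂-x₁)² + (y₂-y₁)² + (z₂-z₁)²]
  = √[16² + (-12)² + (-9)²]
  = √[256 + 144 + 81]
  = √481
  ≈ 21.93

21.93


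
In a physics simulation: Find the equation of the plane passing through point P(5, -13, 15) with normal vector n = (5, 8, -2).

The plane through P with normal n = (a, b, c) satisfies n·(r - P) = 0,
i.e. ax + by + cz = a·x₀ + b·y₀ + c·z₀.
d = 5·5 + 8·(-13) + (-2)·15
  = 25 - 104 - 30
  = -109
Equation: 5x + 8y - 2z = -109

5x + 8y - 2z = -109


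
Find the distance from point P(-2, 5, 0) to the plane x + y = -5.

distance = |a·x₀ + b·y₀ + c·z₀ - d| / √(a² + b² + c²)
  = |1·(-2) + 1·5 + 0·0 - (-5)| / √(1² + 1² + 0²)
  = |-2 + 5 + 0 + 5| / √(1 + 1 + 0)
  = |8| / √2
  = 8 / 1.414
  ≈ 5.657

5.657


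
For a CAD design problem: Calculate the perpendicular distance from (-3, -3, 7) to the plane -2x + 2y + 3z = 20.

distance = |a·x₀ + b·y₀ + c·z₀ - d| / √(a² + b² + c²)
  = |(-2)·(-3) + 2·(-3) + 3·7 - 20| / √((-2)² + 2² + 3²)
  = |6 - 6 + 21 - 20| / √(4 + 4 + 9)
  = |1| / √17
  = 1 / 4.123
  ≈ 0.2425

0.2425


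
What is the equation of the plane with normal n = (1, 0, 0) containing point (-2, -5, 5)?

The plane through P with normal n = (a, b, c) satisfies n·(r - P) = 0,
i.e. ax + by + cz = a·x₀ + b·y₀ + c·z₀.
d = 1·(-2) + 0·(-5) + 0·5
  = -2 + 0 + 0
  = -2
Equation: x = -2

x = -2


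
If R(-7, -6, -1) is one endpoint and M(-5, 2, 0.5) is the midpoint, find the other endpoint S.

S = 2M - R
  = (2·(-5) - (-7), 2·2 - (-6), 2·0.5 - (-1))
  = (-10 + 7, 4 + 6, 1 + 1)
  = (-3, 10, 2)

(-3, 10, 2)


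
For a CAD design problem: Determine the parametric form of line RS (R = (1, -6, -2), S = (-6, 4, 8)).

Direction vector d = S - R = (-6 - 1, 4 + 6, 8 + 2) = (-7, 10, 10)
Parametric form r = R + t·d:
x = 1 - 7t, y = -6 + 10t, z = -2 + 10t

x = 1 - 7t, y = -6 + 10t, z = -2 + 10t


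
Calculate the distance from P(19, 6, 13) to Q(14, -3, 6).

d = √[(x₂-x₁)² + (y₂-y₁)² + (z₂-z₁)²]
  = √[(-5)² + (-9)² + (-7)²]
  = √[25 + 81 + 49]
  = √155
  ≈ 12.45

12.45


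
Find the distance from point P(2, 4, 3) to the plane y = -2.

distance = |a·x₀ + b·y₀ + c·z₀ - d| / √(a² + b² + c²)
  = |0·2 + 1·4 + 0·3 - (-2)| / √(0² + 1² + 0²)
  = |0 + 4 + 0 + 2| / √(0 + 1 + 0)
  = |6| / √1
  = 6 / 1
  ≈ 6

6


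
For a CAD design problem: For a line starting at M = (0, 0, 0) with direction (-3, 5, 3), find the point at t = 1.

P(t) = M + t·d
  = (0 + (-3)·1, 0 + 5·1, 0 + 3·1)
  = (0 - 3, 0 + 5, 0 + 3)
  = (-3, 5, 3)

(-3, 5, 3)


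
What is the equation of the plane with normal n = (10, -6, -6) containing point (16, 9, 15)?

The plane through P with normal n = (a, b, c) satisfies n·(r - P) = 0,
i.e. ax + by + cz = a·x₀ + b·y₀ + c·z₀.
d = 10·16 + (-6)·9 + (-6)·15
  = 160 - 54 - 90
  = 16
Equation: 10x - 6y - 6z = 16

10x - 6y - 6z = 16


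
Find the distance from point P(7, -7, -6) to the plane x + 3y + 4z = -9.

distance = |a·x₀ + b·y₀ + c·z₀ - d| / √(a² + b² + c²)
  = |1·7 + 3·(-7) + 4·(-6) - (-9)| / √(1² + 3² + 4²)
  = |7 - 21 - 24 + 9| / √(1 + 9 + 16)
  = |-29| / √26
  = 29 / 5.099
  ≈ 5.687

5.687


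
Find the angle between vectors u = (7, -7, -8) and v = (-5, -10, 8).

u·v = 7·(-5) + (-7)·(-10) + (-8)·8 = -35 + 70 - 64 = -29
|u| = √(7² + (-7)² + (-8)²) = √162 ≈ 12.73
|v| = √((-5)² + (-10)² + 8²) = √189 ≈ 13.75
cos θ = (u·v)/(|u||v|) = -29/(12.73·13.75) ≈ -0.1657
θ = arccos(-0.1657) ≈ 99.54°

99.54°


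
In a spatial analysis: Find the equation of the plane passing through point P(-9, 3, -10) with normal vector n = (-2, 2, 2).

The plane through P with normal n = (a, b, c) satisfies n·(r - P) = 0,
i.e. ax + by + cz = a·x₀ + b·y₀ + c·z₀.
d = (-2)·(-9) + 2·3 + 2·(-10)
  = 18 + 6 - 20
  = 4
Equation: -2x + 2y + 2z = 4

-2x + 2y + 2z = 4
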